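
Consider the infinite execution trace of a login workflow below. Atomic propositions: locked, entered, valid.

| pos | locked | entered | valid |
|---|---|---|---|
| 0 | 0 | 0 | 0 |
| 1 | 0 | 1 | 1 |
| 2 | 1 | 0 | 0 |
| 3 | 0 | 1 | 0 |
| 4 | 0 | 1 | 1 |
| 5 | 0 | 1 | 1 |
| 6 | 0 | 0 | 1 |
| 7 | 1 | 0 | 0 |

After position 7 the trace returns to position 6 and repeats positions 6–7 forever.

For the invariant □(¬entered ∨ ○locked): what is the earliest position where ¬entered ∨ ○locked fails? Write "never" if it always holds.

Check ¬entered ∨ ○locked at each position in order: 0 ✓, 1 ✓, 2 ✓.
At position 3 the labels are {entered} and the next position 4 has {entered, valid}, so ¬entered ∨ ○locked is false there. This is the first violation.

3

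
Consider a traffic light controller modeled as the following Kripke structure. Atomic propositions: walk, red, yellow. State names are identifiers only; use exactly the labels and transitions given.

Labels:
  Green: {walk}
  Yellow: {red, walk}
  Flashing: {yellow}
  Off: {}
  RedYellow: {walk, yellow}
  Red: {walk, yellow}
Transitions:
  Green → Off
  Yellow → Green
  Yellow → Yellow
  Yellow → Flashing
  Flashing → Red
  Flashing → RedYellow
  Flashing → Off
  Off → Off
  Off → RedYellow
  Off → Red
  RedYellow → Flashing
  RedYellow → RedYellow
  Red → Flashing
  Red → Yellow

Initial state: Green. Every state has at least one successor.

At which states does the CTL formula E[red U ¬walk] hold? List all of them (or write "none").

States satisfying red: {Yellow}.
States satisfying ¬walk: {Flashing, Off}.
States satisfying E[red U ¬walk]: {Yellow, Flashing, Off}.

{Yellow, Flashing, Off}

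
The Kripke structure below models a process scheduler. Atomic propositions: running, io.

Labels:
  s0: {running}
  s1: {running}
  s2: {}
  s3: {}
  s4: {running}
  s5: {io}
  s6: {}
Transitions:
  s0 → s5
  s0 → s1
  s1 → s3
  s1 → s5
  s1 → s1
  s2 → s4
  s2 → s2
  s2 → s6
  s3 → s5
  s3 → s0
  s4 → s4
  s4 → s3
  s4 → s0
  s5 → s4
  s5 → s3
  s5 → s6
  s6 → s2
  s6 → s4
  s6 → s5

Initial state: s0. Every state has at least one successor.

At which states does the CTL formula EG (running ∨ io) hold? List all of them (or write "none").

States satisfying running ∨ io: {s0, s1, s4, s5}.
States satisfying EG (running ∨ io): {s0, s1, s4, s5}.

{s0, s1, s4, s5}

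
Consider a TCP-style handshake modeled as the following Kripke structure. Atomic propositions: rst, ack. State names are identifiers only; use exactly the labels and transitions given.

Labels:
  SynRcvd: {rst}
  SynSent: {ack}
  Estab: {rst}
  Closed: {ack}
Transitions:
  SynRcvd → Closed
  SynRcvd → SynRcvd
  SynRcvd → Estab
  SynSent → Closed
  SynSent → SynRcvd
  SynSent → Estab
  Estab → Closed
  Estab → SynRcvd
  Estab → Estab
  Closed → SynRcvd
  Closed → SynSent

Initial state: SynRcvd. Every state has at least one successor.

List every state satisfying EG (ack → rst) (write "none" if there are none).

States satisfying ack → rst: {SynRcvd, Estab}.
States satisfying EG (ack → rst): {SynRcvd, Estab}.

{SynRcvd, Estab}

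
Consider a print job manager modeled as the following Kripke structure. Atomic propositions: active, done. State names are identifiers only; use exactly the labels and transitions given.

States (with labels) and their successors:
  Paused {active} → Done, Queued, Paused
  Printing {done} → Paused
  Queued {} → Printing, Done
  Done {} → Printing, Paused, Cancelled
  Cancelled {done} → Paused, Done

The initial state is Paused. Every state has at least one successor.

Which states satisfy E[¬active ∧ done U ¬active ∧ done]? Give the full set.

{Printing, Cancelled}

States satisfying ¬active ∧ done: {Printing, Cancelled}.
States satisfying E[¬active ∧ done U ¬active ∧ done]: {Printing, Cancelled}.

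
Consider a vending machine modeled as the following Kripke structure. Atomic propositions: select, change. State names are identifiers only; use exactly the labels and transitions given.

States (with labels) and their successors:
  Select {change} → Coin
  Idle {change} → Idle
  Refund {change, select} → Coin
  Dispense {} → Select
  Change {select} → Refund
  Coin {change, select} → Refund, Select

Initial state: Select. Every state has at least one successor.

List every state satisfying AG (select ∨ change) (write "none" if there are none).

{Select, Idle, Refund, Change, Coin}

States satisfying select ∨ change: {Select, Idle, Refund, Change, Coin}.
States satisfying AG (select ∨ change): {Select, Idle, Refund, Change, Coin}.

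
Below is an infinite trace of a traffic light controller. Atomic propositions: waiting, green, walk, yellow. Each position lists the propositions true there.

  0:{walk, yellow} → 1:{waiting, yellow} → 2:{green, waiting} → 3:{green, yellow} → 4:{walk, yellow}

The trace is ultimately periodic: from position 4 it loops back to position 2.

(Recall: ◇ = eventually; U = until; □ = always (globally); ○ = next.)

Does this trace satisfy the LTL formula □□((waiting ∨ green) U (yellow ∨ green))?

Holds

□((waiting ∨ green) U (yellow ∨ green)) holds at every position 0..4, and those are all positions ever visited, so □□((waiting ∨ green) U (yellow ∨ green)) holds.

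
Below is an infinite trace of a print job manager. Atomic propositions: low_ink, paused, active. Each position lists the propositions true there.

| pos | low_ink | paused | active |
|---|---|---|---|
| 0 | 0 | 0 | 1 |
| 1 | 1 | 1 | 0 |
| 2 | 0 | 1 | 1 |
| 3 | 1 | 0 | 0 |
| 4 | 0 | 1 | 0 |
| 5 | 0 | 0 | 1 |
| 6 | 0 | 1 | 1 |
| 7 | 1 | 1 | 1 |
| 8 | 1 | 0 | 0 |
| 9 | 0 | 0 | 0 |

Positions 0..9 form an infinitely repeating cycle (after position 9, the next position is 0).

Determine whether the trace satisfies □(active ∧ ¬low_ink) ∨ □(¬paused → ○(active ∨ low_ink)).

Violated

active ∧ ¬low_ink must hold at every position from 0 onward. It fails at position 1, so □(active ∧ ¬low_ink) is false.
¬paused → ○(active ∨ low_ink) must hold at every position from 0 onward. It fails at position 3, so □(¬paused → ○(active ∨ low_ink)) is false.
Positions where ¬paused holds: 0, 3, 5, 8, 9.
Check ○(active ∨ low_ink) at each: 0→ok, 3→fails, 5→ok, 8→fails, 9→ok.
At position 0: □(active ∧ ¬low_ink) is false; □(¬paused → ○(active ∨ low_ink)) is false; so □(active ∧ ¬low_ink) ∨ □(¬paused → ○(active ∨ low_ink)) is false.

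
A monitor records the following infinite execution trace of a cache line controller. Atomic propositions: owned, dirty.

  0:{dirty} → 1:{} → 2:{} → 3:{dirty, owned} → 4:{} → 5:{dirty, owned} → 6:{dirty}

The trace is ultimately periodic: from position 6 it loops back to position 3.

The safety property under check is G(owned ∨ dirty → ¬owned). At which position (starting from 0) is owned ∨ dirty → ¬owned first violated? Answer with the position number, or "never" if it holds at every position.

Check owned ∨ dirty → ¬owned at each position in order: 0 ✓, 1 ✓, 2 ✓.
At position 3 the labels are {dirty, owned}, so owned ∨ dirty → ¬owned is false there. This is the first violation.

3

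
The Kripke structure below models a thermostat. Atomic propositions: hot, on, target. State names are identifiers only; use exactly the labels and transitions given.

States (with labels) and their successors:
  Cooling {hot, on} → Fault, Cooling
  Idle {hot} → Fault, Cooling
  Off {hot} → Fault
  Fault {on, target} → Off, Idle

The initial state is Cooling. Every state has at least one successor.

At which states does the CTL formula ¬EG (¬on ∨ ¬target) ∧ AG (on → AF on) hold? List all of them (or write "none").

{Off, Fault}

States satisfying ¬on ∨ ¬target: {Cooling, Idle, Off}.
States satisfying EG (¬on ∨ ¬target): {Cooling, Idle}.
States satisfying ¬EG (¬on ∨ ¬target): {Off, Fault}.
States satisfying on → AF on: {Cooling, Idle, Off, Fault}.
States satisfying AG (on → AF on): {Cooling, Idle, Off, Fault}.
States satisfying ¬EG (¬on ∨ ¬target) ∧ AG (on → AF on): {Off, Fault}.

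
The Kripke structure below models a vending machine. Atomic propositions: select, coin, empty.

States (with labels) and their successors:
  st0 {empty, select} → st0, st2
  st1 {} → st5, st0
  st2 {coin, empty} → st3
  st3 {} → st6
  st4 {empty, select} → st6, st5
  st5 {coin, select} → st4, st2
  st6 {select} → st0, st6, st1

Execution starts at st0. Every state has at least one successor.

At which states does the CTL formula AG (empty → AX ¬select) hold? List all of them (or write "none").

States satisfying empty → AX ¬select: {st1, st2, st3, st5, st6}.
States satisfying AG (empty → AX ¬select): ∅.

none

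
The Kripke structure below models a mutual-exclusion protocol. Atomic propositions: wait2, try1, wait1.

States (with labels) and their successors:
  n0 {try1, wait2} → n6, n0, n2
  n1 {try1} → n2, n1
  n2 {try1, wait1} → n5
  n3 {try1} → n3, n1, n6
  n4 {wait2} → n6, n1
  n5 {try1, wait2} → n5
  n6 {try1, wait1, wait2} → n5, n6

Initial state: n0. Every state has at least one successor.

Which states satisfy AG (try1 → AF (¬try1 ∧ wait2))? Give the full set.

none

States satisfying try1 → AF (¬try1 ∧ wait2): {n4}.
States satisfying AG (try1 → AF (¬try1 ∧ wait2)): ∅.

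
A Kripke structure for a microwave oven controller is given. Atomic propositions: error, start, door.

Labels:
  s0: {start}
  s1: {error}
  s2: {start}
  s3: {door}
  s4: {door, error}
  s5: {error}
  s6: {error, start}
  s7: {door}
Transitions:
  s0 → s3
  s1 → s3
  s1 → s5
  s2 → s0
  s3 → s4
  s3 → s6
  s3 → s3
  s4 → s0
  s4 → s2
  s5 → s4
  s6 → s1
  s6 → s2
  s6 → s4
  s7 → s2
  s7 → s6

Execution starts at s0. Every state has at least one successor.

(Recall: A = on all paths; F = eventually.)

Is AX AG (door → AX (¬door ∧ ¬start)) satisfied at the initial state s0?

States satisfying AG (door → AX (¬door ∧ ¬start)): ∅.
States satisfying AX AG (door → AX (¬door ∧ ¬start)): ∅.
s0 ∉ Sat(AX AG (door → AX (¬door ∧ ¬start))).

Does not hold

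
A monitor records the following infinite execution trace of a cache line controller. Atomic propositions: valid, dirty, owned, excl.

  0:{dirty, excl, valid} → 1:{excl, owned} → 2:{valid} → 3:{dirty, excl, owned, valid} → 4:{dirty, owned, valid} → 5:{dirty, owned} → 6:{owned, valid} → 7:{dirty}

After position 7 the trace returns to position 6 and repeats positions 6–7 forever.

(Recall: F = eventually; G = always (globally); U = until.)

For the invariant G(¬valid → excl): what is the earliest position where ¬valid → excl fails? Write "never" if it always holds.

Check ¬valid → excl at each position in order: 0 ✓, 1 ✓, 2 ✓, 3 ✓, 4 ✓.
At position 5 the labels are {dirty, owned}, so ¬valid → excl is false there. This is the first violation.

5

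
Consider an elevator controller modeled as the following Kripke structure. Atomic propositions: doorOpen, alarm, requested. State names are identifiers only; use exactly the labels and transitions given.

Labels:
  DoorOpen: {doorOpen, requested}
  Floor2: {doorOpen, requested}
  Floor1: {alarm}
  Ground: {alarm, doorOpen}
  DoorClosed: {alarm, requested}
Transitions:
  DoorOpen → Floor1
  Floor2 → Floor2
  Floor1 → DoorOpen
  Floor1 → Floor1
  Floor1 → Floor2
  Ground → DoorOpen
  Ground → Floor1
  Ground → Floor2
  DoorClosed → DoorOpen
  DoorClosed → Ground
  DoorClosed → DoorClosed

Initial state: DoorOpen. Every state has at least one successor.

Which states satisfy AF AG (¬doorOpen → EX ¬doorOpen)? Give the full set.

States satisfying AG (¬doorOpen → EX ¬doorOpen): {DoorOpen, Floor2, Floor1, Ground, DoorClosed}.
States satisfying AF AG (¬doorOpen → EX ¬doorOpen): {DoorOpen, Floor2, Floor1, Ground, DoorClosed}.

{DoorOpen, Floor2, Floor1, Ground, DoorClosed}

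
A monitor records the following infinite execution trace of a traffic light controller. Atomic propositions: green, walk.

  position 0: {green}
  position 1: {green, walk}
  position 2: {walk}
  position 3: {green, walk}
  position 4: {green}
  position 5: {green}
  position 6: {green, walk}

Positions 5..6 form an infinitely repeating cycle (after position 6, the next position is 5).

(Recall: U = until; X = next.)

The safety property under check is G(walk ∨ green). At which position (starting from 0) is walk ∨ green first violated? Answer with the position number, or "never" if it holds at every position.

never

walk ∨ green holds at every position 0..6, and those are all the positions the trace ever visits, so the invariant G(walk ∨ green) is never violated.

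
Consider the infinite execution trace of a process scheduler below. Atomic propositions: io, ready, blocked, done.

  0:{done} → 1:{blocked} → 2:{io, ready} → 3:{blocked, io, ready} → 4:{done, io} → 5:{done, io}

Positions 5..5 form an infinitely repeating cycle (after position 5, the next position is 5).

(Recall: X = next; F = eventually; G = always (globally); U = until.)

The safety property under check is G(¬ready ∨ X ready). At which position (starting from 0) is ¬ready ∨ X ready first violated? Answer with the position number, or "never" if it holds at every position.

Check ¬ready ∨ X ready at each position in order: 0 ✓, 1 ✓, 2 ✓.
At position 3 the labels are {blocked, io, ready} and the next position 4 has {done, io}, so ¬ready ∨ X ready is false there. This is the first violation.

3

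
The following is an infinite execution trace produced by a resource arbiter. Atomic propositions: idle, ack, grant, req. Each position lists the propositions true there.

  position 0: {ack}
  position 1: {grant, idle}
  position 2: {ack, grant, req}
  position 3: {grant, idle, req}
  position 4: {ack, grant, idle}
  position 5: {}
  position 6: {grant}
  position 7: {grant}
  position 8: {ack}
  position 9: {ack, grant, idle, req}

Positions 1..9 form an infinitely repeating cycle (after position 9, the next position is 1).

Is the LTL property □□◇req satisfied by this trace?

□◇req holds at every position 0..9, and those are all positions ever visited, so □□◇req holds.

Holds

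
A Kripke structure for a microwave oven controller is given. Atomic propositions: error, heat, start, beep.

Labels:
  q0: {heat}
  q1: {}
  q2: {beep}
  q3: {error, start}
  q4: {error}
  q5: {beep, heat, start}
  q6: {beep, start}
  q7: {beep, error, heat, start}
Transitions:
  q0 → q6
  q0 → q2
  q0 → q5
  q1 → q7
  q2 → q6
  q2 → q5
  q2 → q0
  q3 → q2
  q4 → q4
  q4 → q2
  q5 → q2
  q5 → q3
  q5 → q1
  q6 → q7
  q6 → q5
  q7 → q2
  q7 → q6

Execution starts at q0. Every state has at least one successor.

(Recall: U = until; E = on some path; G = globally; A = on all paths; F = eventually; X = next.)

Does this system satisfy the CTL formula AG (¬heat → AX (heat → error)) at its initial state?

States satisfying ¬heat → AX (heat → error): {q0, q1, q3, q4, q5, q7}.
States satisfying AG (¬heat → AX (heat → error)): ∅.
q2 is reachable from q0 and violates ¬heat → AX (heat → error), so AG fails at q0.
q0 ∉ Sat(AG (¬heat → AX (heat → error))).

Does not hold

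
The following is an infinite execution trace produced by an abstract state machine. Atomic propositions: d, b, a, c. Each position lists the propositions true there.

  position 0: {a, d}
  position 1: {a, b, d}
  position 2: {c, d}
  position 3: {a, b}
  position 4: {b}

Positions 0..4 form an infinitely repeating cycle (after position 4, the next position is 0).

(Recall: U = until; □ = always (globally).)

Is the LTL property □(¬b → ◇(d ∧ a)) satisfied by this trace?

¬b → ◇(d ∧ a) holds at every position 0..4, and those are all positions ever visited, so □(¬b → ◇(d ∧ a)) holds.
Positions where ¬b holds: 0, 2.
Check ◇(d ∧ a) at each: 0→ok, 2→ok.

Yes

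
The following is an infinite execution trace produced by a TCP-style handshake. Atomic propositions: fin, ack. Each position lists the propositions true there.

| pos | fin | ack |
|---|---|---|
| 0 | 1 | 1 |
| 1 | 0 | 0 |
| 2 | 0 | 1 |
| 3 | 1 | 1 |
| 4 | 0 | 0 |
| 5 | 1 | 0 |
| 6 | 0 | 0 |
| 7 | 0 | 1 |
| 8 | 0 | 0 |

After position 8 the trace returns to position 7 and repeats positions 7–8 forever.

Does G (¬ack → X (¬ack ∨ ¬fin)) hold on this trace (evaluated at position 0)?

Yes

¬ack → X (¬ack ∨ ¬fin) holds at every position 0..8, and those are all positions ever visited, so G (¬ack → X (¬ack ∨ ¬fin)) holds.
Positions where ¬ack holds: 1, 4, 5, 6, 8.
Check X (¬ack ∨ ¬fin) at each: 1→ok, 4→ok, 5→ok, 6→ok, 8→ok.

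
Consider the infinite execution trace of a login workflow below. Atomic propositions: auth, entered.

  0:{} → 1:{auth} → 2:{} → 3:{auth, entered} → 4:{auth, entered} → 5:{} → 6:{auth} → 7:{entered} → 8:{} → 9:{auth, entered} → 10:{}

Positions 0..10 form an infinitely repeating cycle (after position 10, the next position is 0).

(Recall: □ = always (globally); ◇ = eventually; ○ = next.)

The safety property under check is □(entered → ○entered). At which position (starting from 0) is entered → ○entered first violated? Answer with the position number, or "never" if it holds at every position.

Check entered → ○entered at each position in order: 0 ✓, 1 ✓, 2 ✓, 3 ✓.
At position 4 the labels are {auth, entered} and the next position 5 has {}, so entered → ○entered is false there. This is the first violation.

4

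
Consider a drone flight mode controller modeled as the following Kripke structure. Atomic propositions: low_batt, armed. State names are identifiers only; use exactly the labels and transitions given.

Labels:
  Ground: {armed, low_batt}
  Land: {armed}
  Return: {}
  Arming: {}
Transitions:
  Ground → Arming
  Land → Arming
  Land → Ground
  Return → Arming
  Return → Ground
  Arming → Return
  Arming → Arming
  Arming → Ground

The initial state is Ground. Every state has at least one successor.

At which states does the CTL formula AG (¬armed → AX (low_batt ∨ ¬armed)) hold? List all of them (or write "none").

{Ground, Land, Return, Arming}

States satisfying ¬armed → AX (low_batt ∨ ¬armed): {Ground, Land, Return, Arming}.
States satisfying AG (¬armed → AX (low_batt ∨ ¬armed)): {Ground, Land, Return, Arming}.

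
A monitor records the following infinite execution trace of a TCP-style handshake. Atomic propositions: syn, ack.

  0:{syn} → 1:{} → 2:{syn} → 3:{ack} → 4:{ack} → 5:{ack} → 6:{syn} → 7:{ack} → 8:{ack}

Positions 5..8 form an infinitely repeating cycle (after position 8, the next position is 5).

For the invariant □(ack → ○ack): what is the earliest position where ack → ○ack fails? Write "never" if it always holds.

Check ack → ○ack at each position in order: 0 ✓, 1 ✓, 2 ✓, 3 ✓, 4 ✓.
At position 5 the labels are {ack} and the next position 6 has {syn}, so ack → ○ack is false there. This is the first violation.

5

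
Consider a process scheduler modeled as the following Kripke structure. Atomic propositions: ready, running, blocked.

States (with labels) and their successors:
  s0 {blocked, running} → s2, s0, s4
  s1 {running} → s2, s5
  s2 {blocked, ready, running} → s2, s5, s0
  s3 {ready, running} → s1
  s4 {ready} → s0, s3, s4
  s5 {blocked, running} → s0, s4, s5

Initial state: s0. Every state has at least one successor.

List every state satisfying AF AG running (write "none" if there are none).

none

States satisfying AG running: ∅.
States satisfying AF AG running: ∅.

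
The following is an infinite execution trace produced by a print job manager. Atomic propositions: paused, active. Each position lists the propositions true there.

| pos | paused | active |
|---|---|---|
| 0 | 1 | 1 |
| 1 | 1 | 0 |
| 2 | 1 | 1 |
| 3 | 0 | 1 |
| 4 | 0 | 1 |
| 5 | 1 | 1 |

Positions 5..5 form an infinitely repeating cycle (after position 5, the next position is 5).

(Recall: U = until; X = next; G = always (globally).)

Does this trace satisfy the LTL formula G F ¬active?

Violated

F ¬active must hold at every position from 0 onward. It fails at position 2, so G F ¬active is false.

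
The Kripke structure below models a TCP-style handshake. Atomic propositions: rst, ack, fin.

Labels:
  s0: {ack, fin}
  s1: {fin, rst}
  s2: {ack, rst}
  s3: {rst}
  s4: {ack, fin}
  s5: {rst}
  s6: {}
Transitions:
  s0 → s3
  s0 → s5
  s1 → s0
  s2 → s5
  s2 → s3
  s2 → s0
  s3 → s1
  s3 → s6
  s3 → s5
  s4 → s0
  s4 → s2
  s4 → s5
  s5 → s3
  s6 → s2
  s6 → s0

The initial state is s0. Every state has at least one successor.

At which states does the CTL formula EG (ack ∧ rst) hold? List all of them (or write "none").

States satisfying ack ∧ rst: {s2}.
States satisfying EG (ack ∧ rst): ∅.

none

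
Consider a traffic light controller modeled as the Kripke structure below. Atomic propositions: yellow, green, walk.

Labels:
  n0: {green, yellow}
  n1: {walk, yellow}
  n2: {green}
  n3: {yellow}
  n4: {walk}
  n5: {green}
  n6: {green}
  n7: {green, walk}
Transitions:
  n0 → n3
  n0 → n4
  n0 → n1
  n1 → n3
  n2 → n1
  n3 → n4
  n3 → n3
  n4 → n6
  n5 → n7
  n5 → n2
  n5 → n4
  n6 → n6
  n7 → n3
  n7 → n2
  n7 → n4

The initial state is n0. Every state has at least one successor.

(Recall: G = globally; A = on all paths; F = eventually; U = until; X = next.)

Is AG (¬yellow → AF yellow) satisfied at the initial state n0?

States satisfying ¬yellow → AF yellow: {n0, n1, n2, n3}.
States satisfying AG (¬yellow → AF yellow): ∅.
n4 is reachable from n0 and violates ¬yellow → AF yellow, so AG fails at n0.
n0 ∉ Sat(AG (¬yellow → AF yellow)).

Violated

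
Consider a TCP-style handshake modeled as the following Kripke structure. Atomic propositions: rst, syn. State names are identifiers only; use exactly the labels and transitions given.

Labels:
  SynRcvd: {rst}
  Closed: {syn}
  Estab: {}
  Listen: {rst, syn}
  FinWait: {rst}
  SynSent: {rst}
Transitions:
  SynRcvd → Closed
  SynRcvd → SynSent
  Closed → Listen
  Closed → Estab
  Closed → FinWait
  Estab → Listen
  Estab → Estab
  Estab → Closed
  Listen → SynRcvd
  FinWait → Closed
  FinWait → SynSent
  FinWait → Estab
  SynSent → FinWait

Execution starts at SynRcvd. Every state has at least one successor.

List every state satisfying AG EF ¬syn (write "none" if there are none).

States satisfying EF ¬syn: {SynRcvd, Closed, Estab, Listen, FinWait, SynSent}.
States satisfying AG EF ¬syn: {SynRcvd, Closed, Estab, Listen, FinWait, SynSent}.

{SynRcvd, Closed, Estab, Listen, FinWait, SynSent}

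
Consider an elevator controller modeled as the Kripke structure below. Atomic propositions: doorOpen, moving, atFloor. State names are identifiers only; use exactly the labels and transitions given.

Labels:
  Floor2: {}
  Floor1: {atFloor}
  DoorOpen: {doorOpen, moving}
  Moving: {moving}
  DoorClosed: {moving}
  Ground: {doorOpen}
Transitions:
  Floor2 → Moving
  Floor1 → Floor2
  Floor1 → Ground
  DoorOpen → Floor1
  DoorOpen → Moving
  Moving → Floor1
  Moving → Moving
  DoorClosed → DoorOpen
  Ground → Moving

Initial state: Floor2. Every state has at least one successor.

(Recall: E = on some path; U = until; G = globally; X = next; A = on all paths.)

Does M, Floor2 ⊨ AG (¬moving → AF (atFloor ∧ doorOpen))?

States satisfying ¬moving → AF (atFloor ∧ doorOpen): {DoorOpen, Moving, DoorClosed}.
States satisfying AG (¬moving → AF (atFloor ∧ doorOpen)): ∅.
Floor1 is reachable from Floor2 and violates ¬moving → AF (atFloor ∧ doorOpen), so AG fails at Floor2.
Floor2 ∉ Sat(AG (¬moving → AF (atFloor ∧ doorOpen))).

Violated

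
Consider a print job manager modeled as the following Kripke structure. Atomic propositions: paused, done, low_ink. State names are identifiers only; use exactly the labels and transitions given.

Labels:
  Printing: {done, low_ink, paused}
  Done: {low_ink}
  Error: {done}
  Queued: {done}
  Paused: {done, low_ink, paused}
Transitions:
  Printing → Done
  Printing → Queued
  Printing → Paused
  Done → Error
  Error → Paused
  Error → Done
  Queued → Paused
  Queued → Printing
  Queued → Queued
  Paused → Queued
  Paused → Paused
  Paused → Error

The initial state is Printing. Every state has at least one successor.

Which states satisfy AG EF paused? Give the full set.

{Printing, Done, Error, Queued, Paused}

States satisfying EF paused: {Printing, Done, Error, Queued, Paused}.
States satisfying AG EF paused: {Printing, Done, Error, Queued, Paused}.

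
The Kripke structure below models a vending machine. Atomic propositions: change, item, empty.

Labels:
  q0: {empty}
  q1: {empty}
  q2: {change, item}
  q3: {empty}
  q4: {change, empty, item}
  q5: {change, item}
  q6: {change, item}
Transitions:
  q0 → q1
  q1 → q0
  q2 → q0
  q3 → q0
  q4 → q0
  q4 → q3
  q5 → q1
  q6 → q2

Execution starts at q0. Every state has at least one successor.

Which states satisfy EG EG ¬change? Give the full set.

{q0, q1, q3}

States satisfying EG ¬change: {q0, q1, q3}.
States satisfying EG EG ¬change: {q0, q1, q3}.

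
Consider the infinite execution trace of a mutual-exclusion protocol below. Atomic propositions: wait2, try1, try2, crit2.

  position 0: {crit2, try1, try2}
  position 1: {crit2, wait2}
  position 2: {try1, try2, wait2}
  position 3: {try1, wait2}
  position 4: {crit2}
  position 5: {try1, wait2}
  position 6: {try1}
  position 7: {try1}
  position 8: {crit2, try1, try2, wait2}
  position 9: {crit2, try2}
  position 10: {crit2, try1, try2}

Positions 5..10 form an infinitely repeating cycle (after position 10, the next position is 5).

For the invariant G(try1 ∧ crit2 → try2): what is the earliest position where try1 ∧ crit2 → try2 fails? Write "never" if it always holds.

try1 ∧ crit2 → try2 holds at every position 0..10, and those are all the positions the trace ever visits, so the invariant G(try1 ∧ crit2 → try2) is never violated.

never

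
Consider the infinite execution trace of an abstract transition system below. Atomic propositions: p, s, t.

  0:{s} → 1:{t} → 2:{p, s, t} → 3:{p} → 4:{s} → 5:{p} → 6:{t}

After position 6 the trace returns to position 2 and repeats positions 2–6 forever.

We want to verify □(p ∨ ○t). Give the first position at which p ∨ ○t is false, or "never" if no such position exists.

Check p ∨ ○t at each position in order: 0 ✓, 1 ✓, 2 ✓, 3 ✓.
At position 4 the labels are {s} and the next position 5 has {p}, so p ∨ ○t is false there. This is the first violation.

4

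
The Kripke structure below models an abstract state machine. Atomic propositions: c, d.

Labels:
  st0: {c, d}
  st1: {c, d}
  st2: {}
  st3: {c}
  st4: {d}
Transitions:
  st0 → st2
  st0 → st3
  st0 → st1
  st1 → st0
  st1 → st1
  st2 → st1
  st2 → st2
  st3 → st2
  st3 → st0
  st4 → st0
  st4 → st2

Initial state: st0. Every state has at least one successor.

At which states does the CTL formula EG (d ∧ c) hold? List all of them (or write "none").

States satisfying d ∧ c: {st0, st1}.
States satisfying EG (d ∧ c): {st0, st1}.

{st0, st1}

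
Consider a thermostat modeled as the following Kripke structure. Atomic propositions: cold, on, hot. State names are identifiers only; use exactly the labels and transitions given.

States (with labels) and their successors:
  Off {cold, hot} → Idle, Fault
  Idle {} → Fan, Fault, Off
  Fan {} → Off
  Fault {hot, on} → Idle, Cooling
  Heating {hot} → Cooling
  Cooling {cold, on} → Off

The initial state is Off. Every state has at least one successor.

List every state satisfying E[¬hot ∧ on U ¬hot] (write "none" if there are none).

States satisfying ¬hot ∧ on: {Cooling}.
States satisfying ¬hot: {Idle, Fan, Cooling}.
States satisfying E[¬hot ∧ on U ¬hot]: {Idle, Fan, Cooling}.

{Idle, Fan, Cooling}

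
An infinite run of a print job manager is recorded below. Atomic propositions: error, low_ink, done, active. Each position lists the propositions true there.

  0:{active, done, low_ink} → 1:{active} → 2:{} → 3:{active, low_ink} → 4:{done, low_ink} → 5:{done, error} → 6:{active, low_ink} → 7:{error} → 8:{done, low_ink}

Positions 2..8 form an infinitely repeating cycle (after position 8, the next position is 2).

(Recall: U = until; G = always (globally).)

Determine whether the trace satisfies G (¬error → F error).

Yes

¬error → F error holds at every position 0..8, and those are all positions ever visited, so G (¬error → F error) holds.
Positions where ¬error holds: 0, 1, 2, 3, 4, 6, 8.
Check F error at each: 0→ok, 1→ok, 2→ok, 3→ok, 4→ok, 6→ok, 8→ok.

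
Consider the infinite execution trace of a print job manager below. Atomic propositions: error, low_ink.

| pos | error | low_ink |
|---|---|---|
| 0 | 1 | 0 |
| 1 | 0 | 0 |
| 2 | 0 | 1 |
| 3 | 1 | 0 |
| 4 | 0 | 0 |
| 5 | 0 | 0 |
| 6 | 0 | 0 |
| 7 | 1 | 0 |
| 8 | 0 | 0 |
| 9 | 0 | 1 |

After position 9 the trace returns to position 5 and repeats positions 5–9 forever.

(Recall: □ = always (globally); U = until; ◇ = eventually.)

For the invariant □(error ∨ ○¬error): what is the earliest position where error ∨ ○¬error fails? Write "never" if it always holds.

Check error ∨ ○¬error at each position in order: 0 ✓, 1 ✓.
At position 2 the labels are {low_ink} and the next position 3 has {error}, so error ∨ ○¬error is false there. This is the first violation.

2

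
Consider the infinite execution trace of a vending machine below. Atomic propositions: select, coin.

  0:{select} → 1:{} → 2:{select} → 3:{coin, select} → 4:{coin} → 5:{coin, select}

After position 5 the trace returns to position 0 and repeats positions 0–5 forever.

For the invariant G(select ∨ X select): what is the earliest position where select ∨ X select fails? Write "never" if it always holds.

never

select ∨ X select holds at every position 0..5, and those are all the positions the trace ever visits, so the invariant G(select ∨ X select) is never violated.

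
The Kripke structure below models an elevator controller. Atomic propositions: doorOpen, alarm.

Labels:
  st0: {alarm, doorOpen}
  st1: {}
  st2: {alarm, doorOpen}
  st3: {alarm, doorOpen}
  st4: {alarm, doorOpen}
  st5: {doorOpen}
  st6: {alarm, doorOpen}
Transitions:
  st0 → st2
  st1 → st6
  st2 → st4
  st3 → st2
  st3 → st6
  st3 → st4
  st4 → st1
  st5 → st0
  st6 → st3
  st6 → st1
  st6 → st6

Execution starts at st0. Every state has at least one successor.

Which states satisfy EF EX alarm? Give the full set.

{st0, st1, st2, st3, st4, st5, st6}

States satisfying EX alarm: {st0, st1, st2, st3, st5, st6}.
States satisfying EF EX alarm: {st0, st1, st2, st3, st4, st5, st6}.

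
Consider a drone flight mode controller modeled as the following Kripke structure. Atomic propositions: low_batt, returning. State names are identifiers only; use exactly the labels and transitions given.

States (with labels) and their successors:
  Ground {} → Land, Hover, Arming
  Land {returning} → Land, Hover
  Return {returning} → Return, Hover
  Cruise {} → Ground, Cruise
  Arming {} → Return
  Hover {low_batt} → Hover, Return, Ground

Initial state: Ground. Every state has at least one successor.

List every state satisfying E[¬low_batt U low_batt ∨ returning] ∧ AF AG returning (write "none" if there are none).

none

States satisfying ¬low_batt: {Ground, Land, Return, Cruise, Arming}.
States satisfying low_batt ∨ returning: {Land, Return, Hover}.
States satisfying E[¬low_batt U low_batt ∨ returning]: {Ground, Land, Return, Cruise, Arming, Hover}.
States satisfying AG returning: ∅.
States satisfying AF AG returning: ∅.
States satisfying E[¬low_batt U low_batt ∨ returning] ∧ AF AG returning: ∅.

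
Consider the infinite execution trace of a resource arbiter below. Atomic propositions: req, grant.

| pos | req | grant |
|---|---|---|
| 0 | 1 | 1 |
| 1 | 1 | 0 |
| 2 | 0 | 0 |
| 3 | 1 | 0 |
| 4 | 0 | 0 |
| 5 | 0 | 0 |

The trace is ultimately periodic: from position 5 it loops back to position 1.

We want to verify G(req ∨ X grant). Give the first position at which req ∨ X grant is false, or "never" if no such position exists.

2

Check req ∨ X grant at each position in order: 0 ✓, 1 ✓.
At position 2 the labels are {} and the next position 3 has {req}, so req ∨ X grant is false there. This is the first violation.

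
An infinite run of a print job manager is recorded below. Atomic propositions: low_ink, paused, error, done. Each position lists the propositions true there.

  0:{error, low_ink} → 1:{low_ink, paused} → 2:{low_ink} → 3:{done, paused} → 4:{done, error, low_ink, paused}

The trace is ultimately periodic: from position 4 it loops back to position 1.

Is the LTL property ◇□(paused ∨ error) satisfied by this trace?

Violated

□(paused ∨ error) is false at every position 0..4, so it never becomes true and ◇□(paused ∨ error) fails.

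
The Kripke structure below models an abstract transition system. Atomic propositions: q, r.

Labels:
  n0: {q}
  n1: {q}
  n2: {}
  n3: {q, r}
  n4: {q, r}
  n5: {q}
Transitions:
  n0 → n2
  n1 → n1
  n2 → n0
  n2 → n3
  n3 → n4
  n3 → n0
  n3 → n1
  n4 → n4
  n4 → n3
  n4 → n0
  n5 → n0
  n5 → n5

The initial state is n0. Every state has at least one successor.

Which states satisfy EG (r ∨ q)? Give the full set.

States satisfying r ∨ q: {n0, n1, n3, n4, n5}.
States satisfying EG (r ∨ q): {n1, n3, n4, n5}.

{n1, n3, n4, n5}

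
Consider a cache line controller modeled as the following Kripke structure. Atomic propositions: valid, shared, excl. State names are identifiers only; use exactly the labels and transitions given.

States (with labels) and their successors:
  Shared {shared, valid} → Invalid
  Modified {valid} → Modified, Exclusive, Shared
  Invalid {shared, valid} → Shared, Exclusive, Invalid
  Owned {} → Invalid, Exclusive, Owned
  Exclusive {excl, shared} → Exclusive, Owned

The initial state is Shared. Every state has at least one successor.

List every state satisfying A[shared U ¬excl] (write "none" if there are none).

{Shared, Modified, Invalid, Owned}

States satisfying shared: {Shared, Invalid, Exclusive}.
States satisfying ¬excl: {Shared, Modified, Invalid, Owned}.
States satisfying A[shared U ¬excl]: {Shared, Modified, Invalid, Owned}.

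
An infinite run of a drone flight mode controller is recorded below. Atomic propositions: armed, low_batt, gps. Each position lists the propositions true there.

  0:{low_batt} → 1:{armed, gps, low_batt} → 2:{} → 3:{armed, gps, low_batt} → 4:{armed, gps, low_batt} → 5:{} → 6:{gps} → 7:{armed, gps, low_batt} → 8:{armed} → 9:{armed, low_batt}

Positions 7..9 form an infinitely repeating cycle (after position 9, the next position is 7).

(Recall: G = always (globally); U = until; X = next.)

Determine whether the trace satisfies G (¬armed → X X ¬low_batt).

¬armed → X X ¬low_batt must hold at every position from 0 onward. It fails at position 2, so G (¬armed → X X ¬low_batt) is false.
Positions where ¬armed holds: 0, 2, 5, 6.
Check X X ¬low_batt at each: 0→ok, 2→fails, 5→fails, 6→ok.

Does not hold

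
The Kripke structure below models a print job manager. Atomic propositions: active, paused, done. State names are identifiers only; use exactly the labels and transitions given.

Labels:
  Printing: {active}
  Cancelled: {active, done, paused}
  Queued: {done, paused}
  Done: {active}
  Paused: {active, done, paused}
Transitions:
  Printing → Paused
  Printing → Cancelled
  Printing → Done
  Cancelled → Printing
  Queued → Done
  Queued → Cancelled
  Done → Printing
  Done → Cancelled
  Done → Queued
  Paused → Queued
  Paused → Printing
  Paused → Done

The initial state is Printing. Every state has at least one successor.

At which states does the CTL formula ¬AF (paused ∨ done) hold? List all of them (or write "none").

{Printing, Done}

States satisfying paused ∨ done: {Cancelled, Queued, Paused}.
States satisfying AF (paused ∨ done): {Cancelled, Queued, Paused}.
States satisfying ¬AF (paused ∨ done): {Printing, Done}.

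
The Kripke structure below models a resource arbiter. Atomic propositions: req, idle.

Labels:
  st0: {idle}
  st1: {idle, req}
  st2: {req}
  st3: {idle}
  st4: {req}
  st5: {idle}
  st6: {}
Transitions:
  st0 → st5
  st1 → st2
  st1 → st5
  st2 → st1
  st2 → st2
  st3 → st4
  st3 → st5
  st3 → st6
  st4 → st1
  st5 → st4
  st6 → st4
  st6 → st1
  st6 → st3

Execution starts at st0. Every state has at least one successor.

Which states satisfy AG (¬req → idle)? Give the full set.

{st0, st1, st2, st4, st5}

States satisfying ¬req → idle: {st0, st1, st2, st3, st4, st5}.
States satisfying AG (¬req → idle): {st0, st1, st2, st4, st5}.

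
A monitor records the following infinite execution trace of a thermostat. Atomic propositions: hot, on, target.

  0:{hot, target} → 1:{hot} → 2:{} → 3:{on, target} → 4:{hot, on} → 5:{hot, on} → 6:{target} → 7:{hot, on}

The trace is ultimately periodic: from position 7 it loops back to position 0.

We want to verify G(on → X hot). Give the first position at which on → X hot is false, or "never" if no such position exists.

5

Check on → X hot at each position in order: 0 ✓, 1 ✓, 2 ✓, 3 ✓, 4 ✓.
At position 5 the labels are {hot, on} and the next position 6 has {target}, so on → X hot is false there. This is the first violation.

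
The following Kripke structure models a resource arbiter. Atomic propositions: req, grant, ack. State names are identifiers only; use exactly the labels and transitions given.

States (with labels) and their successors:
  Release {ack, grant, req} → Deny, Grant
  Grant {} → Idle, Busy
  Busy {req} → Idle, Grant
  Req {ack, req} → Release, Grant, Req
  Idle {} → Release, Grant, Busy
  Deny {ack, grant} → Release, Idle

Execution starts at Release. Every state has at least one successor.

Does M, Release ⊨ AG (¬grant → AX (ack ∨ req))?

No

States satisfying ¬grant → AX (ack ∨ req): {Release, Deny}.
States satisfying AG (¬grant → AX (ack ∨ req)): ∅.
Busy is reachable from Release and violates ¬grant → AX (ack ∨ req), so AG fails at Release.
Release ∉ Sat(AG (¬grant → AX (ack ∨ req))).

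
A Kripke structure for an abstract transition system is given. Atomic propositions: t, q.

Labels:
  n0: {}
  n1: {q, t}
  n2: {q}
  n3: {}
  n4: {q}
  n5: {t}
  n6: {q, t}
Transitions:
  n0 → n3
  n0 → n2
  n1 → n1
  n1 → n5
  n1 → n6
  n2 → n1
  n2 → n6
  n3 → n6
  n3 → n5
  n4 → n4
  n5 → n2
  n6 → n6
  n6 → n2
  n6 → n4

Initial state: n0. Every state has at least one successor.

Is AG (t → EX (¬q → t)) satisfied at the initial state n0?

States satisfying t → EX (¬q → t): {n0, n1, n2, n3, n4, n5, n6}.
States satisfying AG (t → EX (¬q → t)): {n0, n1, n2, n3, n4, n5, n6}.
Every state reachable from n0 satisfies t → EX (¬q → t).
n0 ∈ Sat(AG (t → EX (¬q → t))).

Satisfied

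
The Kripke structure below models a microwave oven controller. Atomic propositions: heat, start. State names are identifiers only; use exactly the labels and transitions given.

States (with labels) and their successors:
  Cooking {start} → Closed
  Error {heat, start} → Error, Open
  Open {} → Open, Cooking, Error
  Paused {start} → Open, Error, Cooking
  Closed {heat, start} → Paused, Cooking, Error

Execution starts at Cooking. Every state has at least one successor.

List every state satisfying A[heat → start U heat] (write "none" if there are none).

{Cooking, Error, Closed}

States satisfying heat → start: {Cooking, Error, Open, Paused, Closed}.
States satisfying heat: {Error, Closed}.
States satisfying A[heat → start U heat]: {Cooking, Error, Closed}.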